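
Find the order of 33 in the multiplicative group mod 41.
20

41 is prime, so ord(33) divides φ(41) = 40.
Divisors of 40: 1, 2, 4, 5, 8, 10, 20, 40.
Repeated squaring: 33^1 ≡ 33, 33^2 ≡ 23, 33^4 ≡ 37, 33^8 ≡ 16, 33^16 ≡ 10, 33^32 ≡ 18 (mod 41).
Test 33^d mod 41 for each divisor d in increasing order:
33^1 ≡ 33
33^2 ≡ 23
33^4 ≡ 37
33^5 = 33^4·33^1 ≡ 32
33^8 ≡ 16
33^10 = 33^8·33^2 ≡ 40
33^20 = 33^16·33^4 ≡ 1  ← first divisor giving 1
The order is 20.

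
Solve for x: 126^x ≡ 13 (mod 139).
70

Baby-step giant-step with step n = ⌈√139⌉ = 12.
Baby steps 126^j mod 139 (j:value) for j=0..11: 0:1, 1:126, 2:30, 3:27, 4:66, 5:115, 6:34, 7:114, 8:47, 9:84, 10:20, 11:18.
Giant-step multiplier: 126^(-12) ≡ 126^(138-12) = 126^126 ≡ 79 (mod 139).
Giant steps γ_i = 13·79^i mod 139: γ_0=13, γ_1=54, γ_2=96, γ_3=78, γ_4=46, γ_5=20 (in table at j=10).
x = i·n + j = 5·12 + 10 = 70.
Check: 126^70 ≡ 13 (mod 139).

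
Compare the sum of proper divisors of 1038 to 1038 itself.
abundant

Proper divisors of 1038: sum = 1 + 2 + 3 + 6 + 173 + 346 + 519 = 1050
Since 1050 > 1038, 1038 is abundant.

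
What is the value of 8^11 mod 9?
8

Repeated squaring. Binary of 11 = 1011.
8^1 ≡ 8 (mod 9); 8^2 ≡ 1 (mod 9); 8^4 ≡ 1 (mod 9); 8^8 ≡ 1 (mod 9)
8^11 = 8^1 × 8^2 × 8^8 ≡ 8 (mod 9)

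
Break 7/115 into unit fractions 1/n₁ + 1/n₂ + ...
1/17 + 1/489 + 1/955995

Greedy algorithm:
7/115: ceiling(115/7) = 17, use 1/17
4/1955: ceiling(1955/4) = 489, use 1/489
1/955995: ceiling(955995/1) = 955995, use 1/955995
Result: 7/115 = 1/17 + 1/489 + 1/955995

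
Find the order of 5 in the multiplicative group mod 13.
4

13 is prime, so ord(5) divides φ(13) = 12.
Divisors of 12: 1, 2, 3, 4, 6, 12.
Repeated squaring: 5^1 ≡ 5, 5^2 ≡ 12, 5^4 ≡ 1, 5^8 ≡ 1 (mod 13).
Test 5^d mod 13 for each divisor d in increasing order:
5^1 ≡ 5
5^2 ≡ 12
5^3 = 5^2·5^1 ≡ 8
5^4 ≡ 1  ← first divisor giving 1
The order is 4.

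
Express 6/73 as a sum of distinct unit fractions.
1/13 + 1/190 + 1/180310

Greedy algorithm:
6/73: ceiling(73/6) = 13, use 1/13
5/949: ceiling(949/5) = 190, use 1/190
1/180310: ceiling(180310/1) = 180310, use 1/180310
Result: 6/73 = 1/13 + 1/190 + 1/180310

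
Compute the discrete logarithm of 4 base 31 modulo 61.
58

Baby-step giant-step with step n = ⌈√61⌉ = 8.
Baby steps 31^j mod 61 (j:value) for j=0..7: 0:1, 1:31, 2:46, 3:23, 4:42, 5:21, 6:41, 7:51.
Giant-step multiplier: 31^(-8) ≡ 31^(60-8) = 31^52 ≡ 12 (mod 61).
Giant steps γ_i = 4·12^i mod 61: γ_0=4, γ_1=48, γ_2=27, γ_3=19, γ_4=45, γ_5=52, γ_6=14, γ_7=46 (in table at j=2).
x = i·n + j = 7·8 + 2 = 58.
Check: 31^58 ≡ 4 (mod 61).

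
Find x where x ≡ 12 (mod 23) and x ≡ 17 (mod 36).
449

Using Chinese Remainder Theorem:
M = 23 × 36 = 828
M1 = 36, M2 = 23
y1 = 36^(-1) mod 23 = 16
y2 = 23^(-1) mod 36 = 11
x = (12×36×16 + 17×23×11) mod 828 = 449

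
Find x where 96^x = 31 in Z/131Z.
127

Baby-step giant-step with step n = ⌈√131⌉ = 12.
Baby steps 96^j mod 131 (j:value) for j=0..11: 0:1, 1:96, 2:46, 3:93, 4:20, 5:86, 6:3, 7:26, 8:7, 9:17, 10:60, 11:127.
Giant-step multiplier: 96^(-12) ≡ 96^(130-12) = 96^118 ≡ 102 (mod 131).
Giant steps γ_i = 31·102^i mod 131: γ_0=31, γ_1=18, γ_2=2, γ_3=73, γ_4=110, γ_5=85, γ_6=24, γ_7=90, γ_8=10, γ_9=103, γ_10=26 (in table at j=7).
x = i·n + j = 10·12 + 7 = 127.
Check: 96^127 ≡ 31 (mod 131).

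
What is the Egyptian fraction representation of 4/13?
1/4 + 1/18 + 1/468

Greedy algorithm:
4/13: ceiling(13/4) = 4, use 1/4
3/52: ceiling(52/3) = 18, use 1/18
1/468: ceiling(468/1) = 468, use 1/468
Result: 4/13 = 1/4 + 1/18 + 1/468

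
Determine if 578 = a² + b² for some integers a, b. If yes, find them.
7² + 23² (a=7, b=23)

Factorization: 578 = 2 × 17^2
By Fermat: n is sum of two squares iff every prime p ≡ 3 (mod 4) appears to even power.
All primes ≡ 3 (mod 4) appear to even power.
Search a = 0, 1, 2, … for 578 - a² a perfect square: first hit at a = 7: 578 - 49 = 529 = 23².
578 = 7² + 23² = 49 + 529 ✓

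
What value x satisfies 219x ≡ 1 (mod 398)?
209

gcd(219, 398) = 1, so the inverse exists.
Extended Euclidean algorithm on (398, 219):
398 = 1 × 219 + 179  ⟹  179 = (1)·398 + (-1)·219
219 = 1 × 179 + 40  ⟹  40 = (-1)·398 + (2)·219
179 = 4 × 40 + 19  ⟹  19 = (5)·398 + (-9)·219
40 = 2 × 19 + 2  ⟹  2 = (-11)·398 + (20)·219
19 = 9 × 2 + 1  ⟹  1 = (104)·398 + (-189)·219
So (-189)·219 ≡ 1 (mod 398), i.e. 219^(-1) ≡ -189 ≡ 209 (mod 398).
Check: 219 × 209 = 45771 ≡ 1 (mod 398)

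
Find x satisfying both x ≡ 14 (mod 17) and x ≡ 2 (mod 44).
354

Using Chinese Remainder Theorem:
M = 17 × 44 = 748
M1 = 44, M2 = 17
y1 = 44^(-1) mod 17 = 12
y2 = 17^(-1) mod 44 = 13
x = (14×44×12 + 2×17×13) mod 748 = 354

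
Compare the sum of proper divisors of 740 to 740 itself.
abundant

Proper divisors of 740: sum = 1 + 2 + 4 + 5 + 10 + 20 + 37 + 74 + 148 + 185 + 370 = 856
Since 856 > 740, 740 is abundant.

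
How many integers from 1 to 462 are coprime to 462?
120

462 = 2 × 3 × 7 × 11
φ(n) = n × ∏(1 - 1/p) for each prime p dividing n
φ(462) = 462 × (1 - 1/2) × (1 - 1/3) × (1 - 1/7) × (1 - 1/11) = 120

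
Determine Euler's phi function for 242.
110

242 = 2 × 11^2
φ(n) = n × ∏(1 - 1/p) for each prime p dividing n
φ(242) = 242 × (1 - 1/2) × (1 - 1/11) = 110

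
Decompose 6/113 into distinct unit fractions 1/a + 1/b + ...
1/19 + 1/2147

Greedy algorithm:
6/113: ceiling(113/6) = 19, use 1/19
1/2147: ceiling(2147/1) = 2147, use 1/2147
Result: 6/113 = 1/19 + 1/2147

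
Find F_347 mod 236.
1

Matrix identity: Q^n = [[F_(n+1), F_n], [F_n, F_(n-1)]] with Q = [[1,1],[1,0]].
n = 347 = 101011011₂. Square-and-multiply, entries mod 236:
Q^1 = [[1,1],[1,0]]
Q^2 = (Q^1)² = [[2,1],[1,1]]
Q^5 = (Q^2)²·Q = [[8,5],[5,3]]
Q^10 = (Q^5)² = [[89,55],[55,34]]
Q^21 = (Q^10)²·Q = [[11,90],[90,157]]
Q^43 = (Q^21)²·Q = [[213,197],[197,16]]
Q^86 = (Q^43)² = [[162,37],[37,125]]
Q^173 = (Q^86)²·Q = [[0,1],[1,235]]
Q^347 = (Q^173)²·Q = [[0,1],[1,235]]
F_347 mod 236 = Q^347[0][1] = 1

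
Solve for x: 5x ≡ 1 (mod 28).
17

gcd(5, 28) = 1, so the inverse exists.
Extended Euclidean algorithm on (28, 5):
28 = 5 × 5 + 3  ⟹  3 = (1)·28 + (-5)·5
5 = 1 × 3 + 2  ⟹  2 = (-1)·28 + (6)·5
3 = 1 × 2 + 1  ⟹  1 = (2)·28 + (-11)·5
So (-11)·5 ≡ 1 (mod 28), i.e. 5^(-1) ≡ -11 ≡ 17 (mod 28).
Check: 5 × 17 = 85 ≡ 1 (mod 28)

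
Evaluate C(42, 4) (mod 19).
1

Using Lucas' theorem:
Write n=42 and k=4 in base 19:
n in base 19: [2, 4]
k in base 19: [0, 4]
C(42,4) mod 19 = ∏ C(n_i, k_i) mod 19
Digit binomials (mod 19): C(2,0) = 1; C(4,4) = 1
Product: 1 × 1 = 1 ≡ 1 (mod 19)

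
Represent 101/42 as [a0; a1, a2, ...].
[2; 2, 2, 8]

Euclidean algorithm steps:
101 = 2 × 42 + 17
42 = 2 × 17 + 8
17 = 2 × 8 + 1
8 = 8 × 1 + 0
Continued fraction: [2; 2, 2, 8]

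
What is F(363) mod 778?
726

Matrix identity: Q^n = [[F_(n+1), F_n], [F_n, F_(n-1)]] with Q = [[1,1],[1,0]].
n = 363 = 101101011₂. Square-and-multiply, entries mod 778:
Q^1 = [[1,1],[1,0]]
Q^2 = (Q^1)² = [[2,1],[1,1]]
Q^5 = (Q^2)²·Q = [[8,5],[5,3]]
Q^11 = (Q^5)²·Q = [[144,89],[89,55]]
Q^22 = (Q^11)² = [[649,595],[595,54]]
Q^45 = (Q^22)²·Q = [[59,338],[338,499]]
Q^90 = (Q^45)² = [[247,328],[328,697]]
Q^181 = (Q^90)²·Q = [[533,545],[545,766]]
Q^363 = (Q^181)²·Q = [[701,726],[726,753]]
F_363 mod 778 = Q^363[0][1] = 726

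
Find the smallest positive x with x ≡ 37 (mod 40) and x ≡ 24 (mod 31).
117

Using Chinese Remainder Theorem:
M = 40 × 31 = 1240
M1 = 31, M2 = 40
y1 = 31^(-1) mod 40 = 31
y2 = 40^(-1) mod 31 = 7
x = (37×31×31 + 24×40×7) mod 1240 = 117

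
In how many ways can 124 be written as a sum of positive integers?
2841940500

p(n) counts ways to write n as a sum of positive integers (order ignored).
Euler's pentagonal recurrence: p(k) = p(k-1) + p(k-2) - p(k-5) - p(k-7) + p(k-12) + p(k-15) - ... (offsets j(3j∓1)/2, signs ++--, p(0)=1, p(<0)=0).
DP table for k = 0..123: p(0)=1, p(1)=1, p(2)=2, p(3)=3, p(4)=5, p(5)=7, p(6)=11, p(7)=15, p(8)=22, p(9)=30, p(10)=42, p(11)=56, p(12)=77, p(13)=101, p(14)=135, p(15)=176, p(16)=231, p(17)=297, p(18)=385, p(19)=490, p(20)=627, p(21)=792, p(22)=1002, p(23)=1255, p(24)=1575, p(25)=1958, p(26)=2436, p(27)=3010, p(28)=3718, p(29)=4565, p(30)=5604, p(31)=6842, p(32)=8349, p(33)=10143, p(34)=12310, p(35)=14883, p(36)=17977, p(37)=21637, p(38)=26015, p(39)=31185, p(40)=37338, p(41)=44583, p(42)=53174, p(43)=63261, p(44)=75175, p(45)=89134, p(46)=105558, p(47)=124754, p(48)=147273, p(49)=173525, p(50)=204226, p(51)=239943, p(52)=281589, p(53)=329931, p(54)=386155, p(55)=451276, p(56)=526823, p(57)=614154, p(58)=715220, p(59)=831820, p(60)=966467, p(61)=1121505, p(62)=1300156, p(63)=1505499, p(64)=1741630, p(65)=2012558, p(66)=2323520, p(67)=2679689, p(68)=3087735, p(69)=3554345, p(70)=4087968, p(71)=4697205, p(72)=5392783, p(73)=6185689, p(74)=7089500, p(75)=8118264, p(76)=9289091, p(77)=10619863, p(78)=12132164, p(79)=13848650, p(80)=15796476, p(81)=18004327, p(82)=20506255, p(83)=23338469, p(84)=26543660, p(85)=30167357, p(86)=34262962, p(87)=38887673, p(88)=44108109, p(89)=49995925, p(90)=56634173, p(91)=64112359, p(92)=72533807, p(93)=82010177, p(94)=92669720, p(95)=104651419, p(96)=118114304, p(97)=133230930, p(98)=150198136, p(99)=169229875, p(100)=190569292, p(101)=214481126, p(102)=241265379, p(103)=271248950, p(104)=304801365, p(105)=342325709, p(106)=384276336, p(107)=431149389, p(108)=483502844, p(109)=541946240, p(110)=607163746, p(111)=679903203, p(112)=761002156, p(113)=851376628, p(114)=952050665, p(115)=1064144451, p(116)=1188908248, p(117)=1327710076, p(118)=1482074143, p(119)=1653668665, p(120)=1844349560, p(121)=2056148051, p(122)=2291320912, p(123)=2552338241.
Final step: p(124) = p(123) + p(122) - p(119) - p(117) + p(112) + p(109) - p(102) - p(98) + p(89) + p(84) - p(73) - p(67) + p(54) + p(47) - p(32) - p(24) + p(7)
= 2552338241 + 2291320912 - 1653668665 - 1327710076 + 761002156 + 541946240 - 241265379 - 150198136 + 49995925 + 26543660 - 6185689 - 2679689 + 386155 + 124754 - 8349 - 1575 + 15
= 2841940500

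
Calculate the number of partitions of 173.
362326859895

p(n) counts ways to write n as a sum of positive integers (order ignored).
Euler's pentagonal recurrence: p(k) = p(k-1) + p(k-2) - p(k-5) - p(k-7) + p(k-12) + p(k-15) - ... (offsets j(3j∓1)/2, signs ++--, p(0)=1, p(<0)=0).
DP table for k = 0..172: p(0)=1, p(1)=1, p(2)=2, p(3)=3, p(4)=5, p(5)=7, p(6)=11, p(7)=15, p(8)=22, p(9)=30, p(10)=42, p(11)=56, p(12)=77, p(13)=101, p(14)=135, p(15)=176, p(16)=231, p(17)=297, p(18)=385, p(19)=490, p(20)=627, p(21)=792, p(22)=1002, p(23)=1255, p(24)=1575, p(25)=1958, p(26)=2436, p(27)=3010, p(28)=3718, p(29)=4565, p(30)=5604, p(31)=6842, p(32)=8349, p(33)=10143, p(34)=12310, p(35)=14883, p(36)=17977, p(37)=21637, p(38)=26015, p(39)=31185, p(40)=37338, p(41)=44583, p(42)=53174, p(43)=63261, p(44)=75175, p(45)=89134, p(46)=105558, p(47)=124754, p(48)=147273, p(49)=173525, p(50)=204226, p(51)=239943, p(52)=281589, p(53)=329931, p(54)=386155, p(55)=451276, p(56)=526823, p(57)=614154, p(58)=715220, p(59)=831820, p(60)=966467, p(61)=1121505, p(62)=1300156, p(63)=1505499, p(64)=1741630, p(65)=2012558, p(66)=2323520, p(67)=2679689, p(68)=3087735, p(69)=3554345, p(70)=4087968, p(71)=4697205, p(72)=5392783, p(73)=6185689, p(74)=7089500, p(75)=8118264, p(76)=9289091, p(77)=10619863, p(78)=12132164, p(79)=13848650, p(80)=15796476, p(81)=18004327, p(82)=20506255, p(83)=23338469, p(84)=26543660, p(85)=30167357, p(86)=34262962, p(87)=38887673, p(88)=44108109, p(89)=49995925, p(90)=56634173, p(91)=64112359, p(92)=72533807, p(93)=82010177, p(94)=92669720, p(95)=104651419, p(96)=118114304, p(97)=133230930, p(98)=150198136, p(99)=169229875, p(100)=190569292, p(101)=214481126, p(102)=241265379, p(103)=271248950, p(104)=304801365, p(105)=342325709, p(106)=384276336, p(107)=431149389, p(108)=483502844, p(109)=541946240, p(110)=607163746, p(111)=679903203, p(112)=761002156, p(113)=851376628, p(114)=952050665, p(115)=1064144451, p(116)=1188908248, p(117)=1327710076, p(118)=1482074143, p(119)=1653668665, p(120)=1844349560, p(121)=2056148051, p(122)=2291320912, p(123)=2552338241, p(124)=2841940500, p(125)=3163127352, p(126)=3519222692, p(127)=3913864295, p(128)=4351078600, p(129)=4835271870, p(130)=5371315400, p(131)=5964539504, p(132)=6620830889, p(133)=7346629512, p(134)=8149040695, p(135)=9035836076, p(136)=10015581680, p(137)=11097645016, p(138)=12292341831, p(139)=13610949895, p(140)=15065878135, p(141)=16670689208, p(142)=18440293320, p(143)=20390982757, p(144)=22540654445, p(145)=24908858009, p(146)=27517052599, p(147)=30388671978, p(148)=33549419497, p(149)=37027355200, p(150)=40853235313, p(151)=45060624582, p(152)=49686288421, p(153)=54770336324, p(154)=60356673280, p(155)=66493182097, p(156)=73232243759, p(157)=80630964769, p(158)=88751778802, p(159)=97662728555, p(160)=107438159466, p(161)=118159068427, p(162)=129913904637, p(163)=142798995930, p(164)=156919475295, p(165)=172389800255, p(166)=189334822579, p(167)=207890420102, p(168)=228204732751, p(169)=250438925115, p(170)=274768617130, p(171)=301384802048, p(172)=330495499613.
Final step: p(173) = p(172) + p(171) - p(168) - p(166) + p(161) + p(158) - p(151) - p(147) + p(138) + p(133) - p(122) - p(116) + p(103) + p(96) - p(81) - p(73) + p(56) + p(47) - p(28) - p(18)
= 330495499613 + 301384802048 - 228204732751 - 189334822579 + 118159068427 + 88751778802 - 45060624582 - 30388671978 + 12292341831 + 7346629512 - 2291320912 - 1188908248 + 271248950 + 118114304 - 18004327 - 6185689 + 526823 + 124754 - 3718 - 385
= 362326859895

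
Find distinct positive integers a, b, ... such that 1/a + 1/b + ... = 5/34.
1/7 + 1/238

Greedy algorithm:
5/34: ceiling(34/5) = 7, use 1/7
1/238: ceiling(238/1) = 238, use 1/238
Result: 5/34 = 1/7 + 1/238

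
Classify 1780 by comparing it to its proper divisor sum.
abundant

Proper divisors of 1780: sum = 1 + 2 + 4 + 5 + 10 + 20 + 89 + 178 + 356 + 445 + 890 = 2000
Since 2000 > 1780, 1780 is abundant.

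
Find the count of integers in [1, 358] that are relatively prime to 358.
178

358 = 2 × 179
φ(n) = n × ∏(1 - 1/p) for each prime p dividing n
φ(358) = 358 × (1 - 1/2) × (1 - 1/179) = 178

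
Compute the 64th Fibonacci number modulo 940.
423

Matrix identity: Q^n = [[F_(n+1), F_n], [F_n, F_(n-1)]] with Q = [[1,1],[1,0]].
n = 64 = 1000000₂. Square-and-multiply, entries mod 940:
Q^1 = [[1,1],[1,0]]
Q^2 = (Q^1)² = [[2,1],[1,1]]
Q^4 = (Q^2)² = [[5,3],[3,2]]
Q^8 = (Q^4)² = [[34,21],[21,13]]
Q^16 = (Q^8)² = [[657,47],[47,610]]
Q^32 = (Q^16)² = [[518,329],[329,189]]
Q^64 = (Q^32)² = [[565,423],[423,142]]
F_64 mod 940 = Q^64[0][1] = 423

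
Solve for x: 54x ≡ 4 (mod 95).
x ≡ 81 (mod 95)

gcd(54, 95) = 1, which divides 4, so solutions exist.
Find 54^(-1) mod 95 by the extended Euclidean algorithm:
95 = 1 × 54 + 41  ⟹  41 = (1)·95 + (-1)·54
54 = 1 × 41 + 13  ⟹  13 = (-1)·95 + (2)·54
41 = 3 × 13 + 2  ⟹  2 = (4)·95 + (-7)·54
13 = 6 × 2 + 1  ⟹  1 = (-25)·95 + (44)·54
So (44)·54 ≡ 1 (mod 95), i.e. 54^(-1) ≡ 44 (mod 95).
x ≡ 44 × 4 = 176 ≡ 81 (mod 95).
Check: 54 × 81 = 4374 ≡ 4 (mod 95).
Unique solution: x ≡ 81 (mod 95)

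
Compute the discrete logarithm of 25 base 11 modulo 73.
38

Baby-step giant-step with step n = ⌈√73⌉ = 9.
Baby steps 11^j mod 73 (j:value) for j=0..8: 0:1, 1:11, 2:48, 3:17, 4:41, 5:13, 6:70, 7:40, 8:2.
Giant-step multiplier: 11^(-9) ≡ 11^(72-9) = 11^63 ≡ 10 (mod 73).
Giant steps γ_i = 25·10^i mod 73: γ_0=25, γ_1=31, γ_2=18, γ_3=34, γ_4=48 (in table at j=2).
x = i·n + j = 4·9 + 2 = 38.
Check: 11^38 ≡ 25 (mod 73).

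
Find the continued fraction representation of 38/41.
[0; 1, 12, 1, 2]

Euclidean algorithm steps:
38 = 0 × 41 + 38
41 = 1 × 38 + 3
38 = 12 × 3 + 2
3 = 1 × 2 + 1
2 = 2 × 1 + 0
Continued fraction: [0; 1, 12, 1, 2]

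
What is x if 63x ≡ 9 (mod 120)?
x ≡ 23 (mod 40)

gcd(63, 120) = 3, which divides 9, so solutions exist.
Divide through by 3: 21x ≡ 3 (mod 40).
Find 21^(-1) mod 40 by the extended Euclidean algorithm:
40 = 1 × 21 + 19  ⟹  19 = (1)·40 + (-1)·21
21 = 1 × 19 + 2  ⟹  2 = (-1)·40 + (2)·21
19 = 9 × 2 + 1  ⟹  1 = (10)·40 + (-19)·21
So (-19)·21 ≡ 1 (mod 40), i.e. 21^(-1) ≡ -19 ≡ 21 (mod 40).
x ≡ 21 × 3 = 63 ≡ 23 (mod 40).
Check: 63 × 23 = 1449 ≡ 9 (mod 120).
x ≡ 23 (mod 40), giving 3 solutions mod 120.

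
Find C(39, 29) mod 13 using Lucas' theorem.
0

Using Lucas' theorem:
Write n=39 and k=29 in base 13:
n in base 13: [3, 0]
k in base 13: [2, 3]
C(39,29) mod 13 = ∏ C(n_i, k_i) mod 13
Digit binomials (mod 13): C(3,2) = 3; C(0,3) = 0 (k_i > n_i)
Product: 3 × 0 = 0 ≡ 0 (mod 13)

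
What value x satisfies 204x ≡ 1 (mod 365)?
34

gcd(204, 365) = 1, so the inverse exists.
Extended Euclidean algorithm on (365, 204):
365 = 1 × 204 + 161  ⟹  161 = (1)·365 + (-1)·204
204 = 1 × 161 + 43  ⟹  43 = (-1)·365 + (2)·204
161 = 3 × 43 + 32  ⟹  32 = (4)·365 + (-7)·204
43 = 1 × 32 + 11  ⟹  11 = (-5)·365 + (9)·204
32 = 2 × 11 + 10  ⟹  10 = (14)·365 + (-25)·204
11 = 1 × 10 + 1  ⟹  1 = (-19)·365 + (34)·204
So (34)·204 ≡ 1 (mod 365), i.e. 204^(-1) ≡ 34 (mod 365).
Check: 204 × 34 = 6936 ≡ 1 (mod 365)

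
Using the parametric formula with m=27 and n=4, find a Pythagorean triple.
(713, 216, 745)

Euclid's formula: a = m² - n², b = 2mn, c = m² + n²
m = 27, n = 4
a = 27² - 4² = 729 - 16 = 713
b = 2 × 27 × 4 = 216
c = 27² + 4² = 729 + 16 = 745
Verification: 713² + 216² = 508369 + 46656 = 555025 = 745² ✓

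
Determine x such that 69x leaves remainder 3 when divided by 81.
x ≡ 20 (mod 27)

gcd(69, 81) = 3, which divides 3, so solutions exist.
Divide through by 3: 23x ≡ 1 (mod 27).
Find 23^(-1) mod 27 by the extended Euclidean algorithm:
27 = 1 × 23 + 4  ⟹  4 = (1)·27 + (-1)·23
23 = 5 × 4 + 3  ⟹  3 = (-5)·27 + (6)·23
4 = 1 × 3 + 1  ⟹  1 = (6)·27 + (-7)·23
So (-7)·23 ≡ 1 (mod 27), i.e. 23^(-1) ≡ -7 ≡ 20 (mod 27).
x ≡ 20 × 1 = 20 ≡ 20 (mod 27).
Check: 69 × 20 = 1380 ≡ 3 (mod 81).
x ≡ 20 (mod 27), giving 3 solutions mod 81.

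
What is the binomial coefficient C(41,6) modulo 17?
7

Using Lucas' theorem:
Write n=41 and k=6 in base 17:
n in base 17: [2, 7]
k in base 17: [0, 6]
C(41,6) mod 17 = ∏ C(n_i, k_i) mod 17
Digit binomials (mod 17): C(2,0) = 1; C(7,6) = 7
Product: 1 × 7 = 7 ≡ 7 (mod 17)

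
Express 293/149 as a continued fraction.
[1; 1, 28, 1, 4]

Euclidean algorithm steps:
293 = 1 × 149 + 144
149 = 1 × 144 + 5
144 = 28 × 5 + 4
5 = 1 × 4 + 1
4 = 4 × 1 + 0
Continued fraction: [1; 1, 28, 1, 4]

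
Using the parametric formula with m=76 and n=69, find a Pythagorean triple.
(1015, 10488, 10537)

Euclid's formula: a = m² - n², b = 2mn, c = m² + n²
m = 76, n = 69
a = 76² - 69² = 5776 - 4761 = 1015
b = 2 × 76 × 69 = 10488
c = 76² + 69² = 5776 + 4761 = 10537
Verification: 1015² + 10488² = 1030225 + 109998144 = 111028369 = 10537² ✓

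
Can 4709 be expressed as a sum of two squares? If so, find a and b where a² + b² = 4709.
22² + 65² (a=22, b=65)

Factorization: 4709 = 17 × 277
By Fermat: n is sum of two squares iff every prime p ≡ 3 (mod 4) appears to even power.
All primes ≡ 3 (mod 4) appear to even power.
Search a = 0, 1, 2, … for 4709 - a² a perfect square: first hit at a = 22: 4709 - 484 = 4225 = 65².
4709 = 22² + 65² = 484 + 4225 ✓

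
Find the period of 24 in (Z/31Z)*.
30

31 is prime, so ord(24) divides φ(31) = 30.
Divisors of 30: 1, 2, 3, 5, 6, 10, 15, 30.
Repeated squaring: 24^1 ≡ 24, 24^2 ≡ 18, 24^4 ≡ 14, 24^8 ≡ 10, 24^16 ≡ 7 (mod 31).
Test 24^d mod 31 for each divisor d in increasing order:
24^1 ≡ 24
24^2 ≡ 18
24^3 = 24^2·24^1 ≡ 29
24^5 = 24^4·24^1 ≡ 26
24^6 = 24^4·24^2 ≡ 4
24^10 = 24^8·24^2 ≡ 25
24^15 = 24^8·24^4·24^2·24^1 ≡ 30
24^30 = 24^16·24^8·24^4·24^2 ≡ 1  ← first divisor giving 1
The order is 30.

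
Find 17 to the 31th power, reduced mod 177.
53

Repeated squaring. Binary of 31 = 11111.
17^1 ≡ 17 (mod 177); 17^2 ≡ 112 (mod 177); 17^4 ≡ 154 (mod 177); 17^8 ≡ 175 (mod 177); 17^16 ≡ 4 (mod 177)
17^31 = 17^1 × 17^2 × 17^4 × 17^8 × 17^16 ≡ 53 (mod 177)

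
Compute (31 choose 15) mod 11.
10

Using Lucas' theorem:
Write n=31 and k=15 in base 11:
n in base 11: [2, 9]
k in base 11: [1, 4]
C(31,15) mod 11 = ∏ C(n_i, k_i) mod 11
Digit binomials (mod 11): C(2,1) = 2; C(9,4) = 126 ≡ 5
Product: 2 × 5 = 10 ≡ 10 (mod 11)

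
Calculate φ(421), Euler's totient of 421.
420

421 = 421
φ(n) = n × ∏(1 - 1/p) for each prime p dividing n
φ(421) = 421 × (1 - 1/421) = 420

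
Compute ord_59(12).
29

59 is prime, so ord(12) divides φ(59) = 58.
Divisors of 58: 1, 2, 29, 58.
Repeated squaring: 12^1 ≡ 12, 12^2 ≡ 26, 12^4 ≡ 27, 12^8 ≡ 21, 12^16 ≡ 28, 12^32 ≡ 17 (mod 59).
Test 12^d mod 59 for each divisor d in increasing order:
12^1 ≡ 12
12^2 ≡ 26
12^29 = 12^16·12^8·12^4·12^1 ≡ 1  ← first divisor giving 1
The order is 29.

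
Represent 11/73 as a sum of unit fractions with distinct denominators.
1/7 + 1/128 + 1/65408

Greedy algorithm:
11/73: ceiling(73/11) = 7, use 1/7
4/511: ceiling(511/4) = 128, use 1/128
1/65408: ceiling(65408/1) = 65408, use 1/65408
Result: 11/73 = 1/7 + 1/128 + 1/65408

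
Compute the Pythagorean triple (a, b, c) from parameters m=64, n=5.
(4071, 640, 4121)

Euclid's formula: a = m² - n², b = 2mn, c = m² + n²
m = 64, n = 5
a = 64² - 5² = 4096 - 25 = 4071
b = 2 × 64 × 5 = 640
c = 64² + 5² = 4096 + 25 = 4121
Verification: 4071² + 640² = 16573041 + 409600 = 16982641 = 4121² ✓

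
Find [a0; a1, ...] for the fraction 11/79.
[0; 7, 5, 2]

Euclidean algorithm steps:
11 = 0 × 79 + 11
79 = 7 × 11 + 2
11 = 5 × 2 + 1
2 = 2 × 1 + 0
Continued fraction: [0; 7, 5, 2]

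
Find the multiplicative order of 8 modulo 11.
10

11 is prime, so ord(8) divides φ(11) = 10.
Divisors of 10: 1, 2, 5, 10.
Repeated squaring: 8^1 ≡ 8, 8^2 ≡ 9, 8^4 ≡ 4, 8^8 ≡ 5 (mod 11).
Test 8^d mod 11 for each divisor d in increasing order:
8^1 ≡ 8
8^2 ≡ 9
8^5 = 8^4·8^1 ≡ 10
8^10 = 8^8·8^2 ≡ 1  ← first divisor giving 1
The order is 10.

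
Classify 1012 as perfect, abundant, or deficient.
deficient

Proper divisors of 1012: sum = 1 + 2 + 4 + 11 + 22 + 23 + 44 + 46 + 92 + 253 + 506 = 1004
Since 1004 < 1012, 1012 is deficient.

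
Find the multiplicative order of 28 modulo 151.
50

151 is prime, so ord(28) divides φ(151) = 150.
Divisors of 150: 1, 2, 3, 5, 6, 10, 15, 25, 30, 50, 75, 150.
Repeated squaring: 28^1 ≡ 28, 28^2 ≡ 29, 28^4 ≡ 86, 28^8 ≡ 148, 28^16 ≡ 9, 28^32 ≡ 81, 28^64 ≡ 68, 28^128 ≡ 94 (mod 151).
Test 28^d mod 151 for each divisor d in increasing order:
28^1 ≡ 28
28^2 ≡ 29
28^3 = 28^2·28^1 ≡ 57
28^5 = 28^4·28^1 ≡ 143
28^6 = 28^4·28^2 ≡ 78
28^10 = 28^8·28^2 ≡ 64
28^15 = 28^8·28^4·28^2·28^1 ≡ 92
28^25 = 28^16·28^8·28^1 ≡ 150
28^30 = 28^16·28^8·28^4·28^2 ≡ 8
28^50 = 28^32·28^16·28^2 ≡ 1  ← first divisor giving 1
The order is 50.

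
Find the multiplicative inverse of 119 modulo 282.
173

gcd(119, 282) = 1, so the inverse exists.
Extended Euclidean algorithm on (282, 119):
282 = 2 × 119 + 44  ⟹  44 = (1)·282 + (-2)·119
119 = 2 × 44 + 31  ⟹  31 = (-2)·282 + (5)·119
44 = 1 × 31 + 13  ⟹  13 = (3)·282 + (-7)·119
31 = 2 × 13 + 5  ⟹  5 = (-8)·282 + (19)·119
13 = 2 × 5 + 3  ⟹  3 = (19)·282 + (-45)·119
5 = 1 × 3 + 2  ⟹  2 = (-27)·282 + (64)·119
3 = 1 × 2 + 1  ⟹  1 = (46)·282 + (-109)·119
So (-109)·119 ≡ 1 (mod 282), i.e. 119^(-1) ≡ -109 ≡ 173 (mod 282).
Check: 119 × 173 = 20587 ≡ 1 (mod 282)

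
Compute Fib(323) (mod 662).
13

Matrix identity: Q^n = [[F_(n+1), F_n], [F_n, F_(n-1)]] with Q = [[1,1],[1,0]].
n = 323 = 101000011₂. Square-and-multiply, entries mod 662:
Q^1 = [[1,1],[1,0]]
Q^2 = (Q^1)² = [[2,1],[1,1]]
Q^5 = (Q^2)²·Q = [[8,5],[5,3]]
Q^10 = (Q^5)² = [[89,55],[55,34]]
Q^20 = (Q^10)² = [[354,145],[145,209]]
Q^40 = (Q^20)² = [[39,209],[209,492]]
Q^80 = (Q^40)² = [[186,425],[425,423]]
Q^161 = (Q^80)²·Q = [[54,71],[71,645]]
Q^323 = (Q^161)²·Q = [[654,13],[13,641]]
F_323 mod 662 = Q^323[0][1] = 13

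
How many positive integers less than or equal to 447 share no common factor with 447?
296

447 = 3 × 149
φ(n) = n × ∏(1 - 1/p) for each prime p dividing n
φ(447) = 447 × (1 - 1/3) × (1 - 1/149) = 296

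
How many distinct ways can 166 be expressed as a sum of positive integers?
189334822579

p(n) counts ways to write n as a sum of positive integers (order ignored).
Euler's pentagonal recurrence: p(k) = p(k-1) + p(k-2) - p(k-5) - p(k-7) + p(k-12) + p(k-15) - ... (offsets j(3j∓1)/2, signs ++--, p(0)=1, p(<0)=0).
DP table for k = 0..165: p(0)=1, p(1)=1, p(2)=2, p(3)=3, p(4)=5, p(5)=7, p(6)=11, p(7)=15, p(8)=22, p(9)=30, p(10)=42, p(11)=56, p(12)=77, p(13)=101, p(14)=135, p(15)=176, p(16)=231, p(17)=297, p(18)=385, p(19)=490, p(20)=627, p(21)=792, p(22)=1002, p(23)=1255, p(24)=1575, p(25)=1958, p(26)=2436, p(27)=3010, p(28)=3718, p(29)=4565, p(30)=5604, p(31)=6842, p(32)=8349, p(33)=10143, p(34)=12310, p(35)=14883, p(36)=17977, p(37)=21637, p(38)=26015, p(39)=31185, p(40)=37338, p(41)=44583, p(42)=53174, p(43)=63261, p(44)=75175, p(45)=89134, p(46)=105558, p(47)=124754, p(48)=147273, p(49)=173525, p(50)=204226, p(51)=239943, p(52)=281589, p(53)=329931, p(54)=386155, p(55)=451276, p(56)=526823, p(57)=614154, p(58)=715220, p(59)=831820, p(60)=966467, p(61)=1121505, p(62)=1300156, p(63)=1505499, p(64)=1741630, p(65)=2012558, p(66)=2323520, p(67)=2679689, p(68)=3087735, p(69)=3554345, p(70)=4087968, p(71)=4697205, p(72)=5392783, p(73)=6185689, p(74)=7089500, p(75)=8118264, p(76)=9289091, p(77)=10619863, p(78)=12132164, p(79)=13848650, p(80)=15796476, p(81)=18004327, p(82)=20506255, p(83)=23338469, p(84)=26543660, p(85)=30167357, p(86)=34262962, p(87)=38887673, p(88)=44108109, p(89)=49995925, p(90)=56634173, p(91)=64112359, p(92)=72533807, p(93)=82010177, p(94)=92669720, p(95)=104651419, p(96)=118114304, p(97)=133230930, p(98)=150198136, p(99)=169229875, p(100)=190569292, p(101)=214481126, p(102)=241265379, p(103)=271248950, p(104)=304801365, p(105)=342325709, p(106)=384276336, p(107)=431149389, p(108)=483502844, p(109)=541946240, p(110)=607163746, p(111)=679903203, p(112)=761002156, p(113)=851376628, p(114)=952050665, p(115)=1064144451, p(116)=1188908248, p(117)=1327710076, p(118)=1482074143, p(119)=1653668665, p(120)=1844349560, p(121)=2056148051, p(122)=2291320912, p(123)=2552338241, p(124)=2841940500, p(125)=3163127352, p(126)=3519222692, p(127)=3913864295, p(128)=4351078600, p(129)=4835271870, p(130)=5371315400, p(131)=5964539504, p(132)=6620830889, p(133)=7346629512, p(134)=8149040695, p(135)=9035836076, p(136)=10015581680, p(137)=11097645016, p(138)=12292341831, p(139)=13610949895, p(140)=15065878135, p(141)=16670689208, p(142)=18440293320, p(143)=20390982757, p(144)=22540654445, p(145)=24908858009, p(146)=27517052599, p(147)=30388671978, p(148)=33549419497, p(149)=37027355200, p(150)=40853235313, p(151)=45060624582, p(152)=49686288421, p(153)=54770336324, p(154)=60356673280, p(155)=66493182097, p(156)=73232243759, p(157)=80630964769, p(158)=88751778802, p(159)=97662728555, p(160)=107438159466, p(161)=118159068427, p(162)=129913904637, p(163)=142798995930, p(164)=156919475295, p(165)=172389800255.
Final step: p(166) = p(165) + p(164) - p(161) - p(159) + p(154) + p(151) - p(144) - p(140) + p(131) + p(126) - p(115) - p(109) + p(96) + p(89) - p(74) - p(66) + p(49) + p(40) - p(21) - p(11)
= 172389800255 + 156919475295 - 118159068427 - 97662728555 + 60356673280 + 45060624582 - 22540654445 - 15065878135 + 5964539504 + 3519222692 - 1064144451 - 541946240 + 118114304 + 49995925 - 7089500 - 2323520 + 173525 + 37338 - 792 - 56
= 189334822579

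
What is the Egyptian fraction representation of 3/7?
1/3 + 1/11 + 1/231

Greedy algorithm:
3/7: ceiling(7/3) = 3, use 1/3
2/21: ceiling(21/2) = 11, use 1/11
1/231: ceiling(231/1) = 231, use 1/231
Result: 3/7 = 1/3 + 1/11 + 1/231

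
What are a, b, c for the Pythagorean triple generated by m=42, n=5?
(1739, 420, 1789)

Euclid's formula: a = m² - n², b = 2mn, c = m² + n²
m = 42, n = 5
a = 42² - 5² = 1764 - 25 = 1739
b = 2 × 42 × 5 = 420
c = 42² + 5² = 1764 + 25 = 1789
Verification: 1739² + 420² = 3024121 + 176400 = 3200521 = 1789² ✓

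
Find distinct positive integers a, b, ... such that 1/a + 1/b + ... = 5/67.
1/14 + 1/313 + 1/293594

Greedy algorithm:
5/67: ceiling(67/5) = 14, use 1/14
3/938: ceiling(938/3) = 313, use 1/313
1/293594: ceiling(293594/1) = 293594, use 1/293594
Result: 5/67 = 1/14 + 1/313 + 1/293594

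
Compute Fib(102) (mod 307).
70

Matrix identity: Q^n = [[F_(n+1), F_n], [F_n, F_(n-1)]] with Q = [[1,1],[1,0]].
n = 102 = 1100110₂. Square-and-multiply, entries mod 307:
Q^1 = [[1,1],[1,0]]
Q^3 = (Q^1)²·Q = [[3,2],[2,1]]
Q^6 = (Q^3)² = [[13,8],[8,5]]
Q^12 = (Q^6)² = [[233,144],[144,89]]
Q^25 = (Q^12)²·Q = [[128,117],[117,11]]
Q^51 = (Q^25)²·Q = [[286,294],[294,299]]
Q^102 = (Q^51)² = [[303,70],[70,233]]
F_102 mod 307 = Q^102[0][1] = 70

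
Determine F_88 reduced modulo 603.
69

Matrix identity: Q^n = [[F_(n+1), F_n], [F_n, F_(n-1)]] with Q = [[1,1],[1,0]].
n = 88 = 1011000₂. Square-and-multiply, entries mod 603:
Q^1 = [[1,1],[1,0]]
Q^2 = (Q^1)² = [[2,1],[1,1]]
Q^5 = (Q^2)²·Q = [[8,5],[5,3]]
Q^11 = (Q^5)²·Q = [[144,89],[89,55]]
Q^22 = (Q^11)² = [[316,224],[224,92]]
Q^44 = (Q^22)² = [[488,339],[339,149]]
Q^88 = (Q^44)² = [[310,69],[69,241]]
F_88 mod 603 = Q^88[0][1] = 69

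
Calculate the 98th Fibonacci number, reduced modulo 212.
157

Matrix identity: Q^n = [[F_(n+1), F_n], [F_n, F_(n-1)]] with Q = [[1,1],[1,0]].
n = 98 = 1100010₂. Square-and-multiply, entries mod 212:
Q^1 = [[1,1],[1,0]]
Q^3 = (Q^1)²·Q = [[3,2],[2,1]]
Q^6 = (Q^3)² = [[13,8],[8,5]]
Q^12 = (Q^6)² = [[21,144],[144,89]]
Q^24 = (Q^12)² = [[189,152],[152,37]]
Q^49 = (Q^24)²·Q = [[109,101],[101,8]]
Q^98 = (Q^49)² = [[34,157],[157,89]]
F_98 mod 212 = Q^98[0][1] = 157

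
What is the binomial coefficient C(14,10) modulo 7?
0

Using Lucas' theorem:
Write n=14 and k=10 in base 7:
n in base 7: [2, 0]
k in base 7: [1, 3]
C(14,10) mod 7 = ∏ C(n_i, k_i) mod 7
Digit binomials (mod 7): C(2,1) = 2; C(0,3) = 0 (k_i > n_i)
Product: 2 × 0 = 0 ≡ 0 (mod 7)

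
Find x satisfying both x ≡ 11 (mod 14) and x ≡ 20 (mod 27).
263

Using Chinese Remainder Theorem:
M = 14 × 27 = 378
M1 = 27, M2 = 14
y1 = 27^(-1) mod 14 = 13
y2 = 14^(-1) mod 27 = 2
x = (11×27×13 + 20×14×2) mod 378 = 263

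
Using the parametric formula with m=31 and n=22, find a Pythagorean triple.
(477, 1364, 1445)

Euclid's formula: a = m² - n², b = 2mn, c = m² + n²
m = 31, n = 22
a = 31² - 22² = 961 - 484 = 477
b = 2 × 31 × 22 = 1364
c = 31² + 22² = 961 + 484 = 1445
Verification: 477² + 1364² = 227529 + 1860496 = 2088025 = 1445² ✓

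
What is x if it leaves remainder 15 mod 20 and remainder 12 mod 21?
75

Using Chinese Remainder Theorem:
M = 20 × 21 = 420
M1 = 21, M2 = 20
y1 = 21^(-1) mod 20 = 1
y2 = 20^(-1) mod 21 = 20
x = (15×21×1 + 12×20×20) mod 420 = 75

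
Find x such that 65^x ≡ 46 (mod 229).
218

Baby-step giant-step with step n = ⌈√229⌉ = 16.
Baby steps 65^j mod 229 (j:value) for j=0..15: 0:1, 1:65, 2:103, 3:54, 4:75, 5:66, 6:168, 7:157, 8:129, 9:141, 10:5, 11:96, 12:57, 13:41, 14:146, 15:101.
Giant-step multiplier: 65^(-16) ≡ 65^(228-16) = 65^212 ≡ 3 (mod 229).
Giant steps γ_i = 46·3^i mod 229: γ_0=46, γ_1=138, γ_2=185, γ_3=97, γ_4=62, γ_5=186, γ_6=100, γ_7=71, γ_8=213, γ_9=181, γ_10=85, γ_11=26, γ_12=78, γ_13=5 (in table at j=10).
x = i·n + j = 13·16 + 10 = 218.
Check: 65^218 ≡ 46 (mod 229).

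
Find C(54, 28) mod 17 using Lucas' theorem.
0

Using Lucas' theorem:
Write n=54 and k=28 in base 17:
n in base 17: [3, 3]
k in base 17: [1, 11]
C(54,28) mod 17 = ∏ C(n_i, k_i) mod 17
Digit binomials (mod 17): C(3,1) = 3; C(3,11) = 0 (k_i > n_i)
Product: 3 × 0 = 0 ≡ 0 (mod 17)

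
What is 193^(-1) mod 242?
79

gcd(193, 242) = 1, so the inverse exists.
Extended Euclidean algorithm on (242, 193):
242 = 1 × 193 + 49  ⟹  49 = (1)·242 + (-1)·193
193 = 3 × 49 + 46  ⟹  46 = (-3)·242 + (4)·193
49 = 1 × 46 + 3  ⟹  3 = (4)·242 + (-5)·193
46 = 15 × 3 + 1  ⟹  1 = (-63)·242 + (79)·193
So (79)·193 ≡ 1 (mod 242), i.e. 193^(-1) ≡ 79 (mod 242).
Check: 193 × 79 = 15247 ≡ 1 (mod 242)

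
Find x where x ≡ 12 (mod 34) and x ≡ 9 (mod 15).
114

Using Chinese Remainder Theorem:
M = 34 × 15 = 510
M1 = 15, M2 = 34
y1 = 15^(-1) mod 34 = 25
y2 = 34^(-1) mod 15 = 4
x = (12×15×25 + 9×34×4) mod 510 = 114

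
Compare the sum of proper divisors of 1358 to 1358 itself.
deficient

Proper divisors of 1358: sum = 1 + 2 + 7 + 14 + 97 + 194 + 679 = 994
Since 994 < 1358, 1358 is deficient.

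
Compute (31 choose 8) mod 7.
5

Using Lucas' theorem:
Write n=31 and k=8 in base 7:
n in base 7: [4, 3]
k in base 7: [1, 1]
C(31,8) mod 7 = ∏ C(n_i, k_i) mod 7
Digit binomials (mod 7): C(4,1) = 4; C(3,1) = 3
Product: 4 × 3 = 12 ≡ 5 (mod 7)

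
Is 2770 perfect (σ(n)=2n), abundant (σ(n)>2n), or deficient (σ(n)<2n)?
deficient

Proper divisors of 2770: sum = 1 + 2 + 5 + 10 + 277 + 554 + 1385 = 2234
Since 2234 < 2770, 2770 is deficient.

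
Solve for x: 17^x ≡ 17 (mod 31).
1

Baby-step giant-step with step n = ⌈√31⌉ = 6.
Baby steps 17^j mod 31 (j:value) for j=0..5: 0:1, 1:17, 2:10, 3:15, 4:7, 5:26.
h = 17 is already in the table at j=1, so x = 1.
Check: 17^1 ≡ 17 (mod 31).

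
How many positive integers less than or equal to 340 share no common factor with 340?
128

340 = 2^2 × 5 × 17
φ(n) = n × ∏(1 - 1/p) for each prime p dividing n
φ(340) = 340 × (1 - 1/2) × (1 - 1/5) × (1 - 1/17) = 128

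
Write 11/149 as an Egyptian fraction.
1/14 + 1/418 + 1/217987

Greedy algorithm:
11/149: ceiling(149/11) = 14, use 1/14
5/2086: ceiling(2086/5) = 418, use 1/418
1/217987: ceiling(217987/1) = 217987, use 1/217987
Result: 11/149 = 1/14 + 1/418 + 1/217987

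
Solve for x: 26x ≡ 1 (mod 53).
51

gcd(26, 53) = 1, so the inverse exists.
Extended Euclidean algorithm on (53, 26):
53 = 2 × 26 + 1  ⟹  1 = (1)·53 + (-2)·26
So (-2)·26 ≡ 1 (mod 53), i.e. 26^(-1) ≡ -2 ≡ 51 (mod 53).
Check: 26 × 51 = 1326 ≡ 1 (mod 53)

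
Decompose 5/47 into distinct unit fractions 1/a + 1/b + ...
1/10 + 1/157 + 1/73790

Greedy algorithm:
5/47: ceiling(47/5) = 10, use 1/10
3/470: ceiling(470/3) = 157, use 1/157
1/73790: ceiling(73790/1) = 73790, use 1/73790
Result: 5/47 = 1/10 + 1/157 + 1/73790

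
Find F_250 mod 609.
202

Matrix identity: Q^n = [[F_(n+1), F_n], [F_n, F_(n-1)]] with Q = [[1,1],[1,0]].
n = 250 = 11111010₂. Square-and-multiply, entries mod 609:
Q^1 = [[1,1],[1,0]]
Q^3 = (Q^1)²·Q = [[3,2],[2,1]]
Q^7 = (Q^3)²·Q = [[21,13],[13,8]]
Q^15 = (Q^7)²·Q = [[378,1],[1,377]]
Q^31 = (Q^15)²·Q = [[525,379],[379,146]]
Q^62 = (Q^31)² = [[274,356],[356,527]]
Q^125 = (Q^62)²·Q = [[377,233],[233,144]]
Q^250 = (Q^125)² = [[320,202],[202,118]]
F_250 mod 609 = Q^250[0][1] = 202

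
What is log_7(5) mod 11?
2

Baby-step giant-step with step n = ⌈√11⌉ = 4.
Baby steps 7^j mod 11 (j:value) for j=0..3: 0:1, 1:7, 2:5, 3:2.
h = 5 is already in the table at j=2, so x = 2.
Check: 7^2 ≡ 5 (mod 11).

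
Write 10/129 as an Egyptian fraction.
1/13 + 1/1677

Greedy algorithm:
10/129: ceiling(129/10) = 13, use 1/13
1/1677: ceiling(1677/1) = 1677, use 1/1677
Result: 10/129 = 1/13 + 1/1677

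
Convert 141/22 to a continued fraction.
[6; 2, 2, 4]

Euclidean algorithm steps:
141 = 6 × 22 + 9
22 = 2 × 9 + 4
9 = 2 × 4 + 1
4 = 4 × 1 + 0
Continued fraction: [6; 2, 2, 4]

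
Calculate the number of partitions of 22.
1002

p(n) counts ways to write n as a sum of positive integers (order ignored).
Euler's pentagonal recurrence: p(k) = p(k-1) + p(k-2) - p(k-5) - p(k-7) + p(k-12) + p(k-15) - ... (offsets j(3j∓1)/2, signs ++--, p(0)=1, p(<0)=0).
DP table for k = 0..21: p(0)=1, p(1)=1, p(2)=2, p(3)=3, p(4)=5, p(5)=7, p(6)=11, p(7)=15, p(8)=22, p(9)=30, p(10)=42, p(11)=56, p(12)=77, p(13)=101, p(14)=135, p(15)=176, p(16)=231, p(17)=297, p(18)=385, p(19)=490, p(20)=627, p(21)=792.
Final step: p(22) = p(21) + p(20) - p(17) - p(15) + p(10) + p(7) - p(0)
= 792 + 627 - 297 - 176 + 42 + 15 - 1
= 1002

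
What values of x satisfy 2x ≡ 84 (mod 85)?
x ≡ 42 (mod 85)

gcd(2, 85) = 1, which divides 84, so solutions exist.
Find 2^(-1) mod 85 by the extended Euclidean algorithm:
85 = 42 × 2 + 1  ⟹  1 = (1)·85 + (-42)·2
So (-42)·2 ≡ 1 (mod 85), i.e. 2^(-1) ≡ -42 ≡ 43 (mod 85).
x ≡ 43 × 84 = 3612 ≡ 42 (mod 85).
Check: 2 × 42 = 84 ≡ 84 (mod 85).
Unique solution: x ≡ 42 (mod 85)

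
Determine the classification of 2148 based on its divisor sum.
abundant

Proper divisors of 2148: sum = 1 + 2 + 3 + 4 + 6 + 12 + 179 + 358 + 537 + 716 + 1074 = 2892
Since 2892 > 2148, 2148 is abundant.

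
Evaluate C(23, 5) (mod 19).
0

Using Lucas' theorem:
Write n=23 and k=5 in base 19:
n in base 19: [1, 4]
k in base 19: [0, 5]
C(23,5) mod 19 = ∏ C(n_i, k_i) mod 19
Digit binomials (mod 19): C(1,0) = 1; C(4,5) = 0 (k_i > n_i)
Product: 1 × 0 = 0 ≡ 0 (mod 19)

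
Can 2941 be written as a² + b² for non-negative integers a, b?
5² + 54² (a=5, b=54)

Factorization: 2941 = 17 × 173
By Fermat: n is sum of two squares iff every prime p ≡ 3 (mod 4) appears to even power.
All primes ≡ 3 (mod 4) appear to even power.
Search a = 0, 1, 2, … for 2941 - a² a perfect square: first hit at a = 5: 2941 - 25 = 2916 = 54².
2941 = 5² + 54² = 25 + 2916 ✓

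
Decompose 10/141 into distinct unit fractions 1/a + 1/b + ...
1/15 + 1/235

Greedy algorithm:
10/141: ceiling(141/10) = 15, use 1/15
1/235: ceiling(235/1) = 235, use 1/235
Result: 10/141 = 1/15 + 1/235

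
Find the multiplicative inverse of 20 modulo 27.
23

gcd(20, 27) = 1, so the inverse exists.
Extended Euclidean algorithm on (27, 20):
27 = 1 × 20 + 7  ⟹  7 = (1)·27 + (-1)·20
20 = 2 × 7 + 6  ⟹  6 = (-2)·27 + (3)·20
7 = 1 × 6 + 1  ⟹  1 = (3)·27 + (-4)·20
So (-4)·20 ≡ 1 (mod 27), i.e. 20^(-1) ≡ -4 ≡ 23 (mod 27).
Check: 20 × 23 = 460 ≡ 1 (mod 27)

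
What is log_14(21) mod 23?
9

Baby-step giant-step with step n = ⌈√23⌉ = 5.
Baby steps 14^j mod 23 (j:value) for j=0..4: 0:1, 1:14, 2:12, 3:7, 4:6.
Giant-step multiplier: 14^(-5) ≡ 14^(22-5) = 14^17 ≡ 20 (mod 23).
Giant steps γ_i = 21·20^i mod 23: γ_0=21, γ_1=6 (in table at j=4).
x = i·n + j = 1·5 + 4 = 9.
Check: 14^9 ≡ 21 (mod 23).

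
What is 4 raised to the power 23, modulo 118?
26

Repeated squaring. Binary of 23 = 10111.
4^1 ≡ 4 (mod 118); 4^2 ≡ 16 (mod 118); 4^4 ≡ 20 (mod 118); 4^8 ≡ 46 (mod 118); 4^16 ≡ 110 (mod 118)
4^23 = 4^1 × 4^2 × 4^4 × 4^16 ≡ 26 (mod 118)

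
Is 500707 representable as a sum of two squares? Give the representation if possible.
Not possible

Factorization: 500707 = 19^3 × 73
By Fermat: n is sum of two squares iff every prime p ≡ 3 (mod 4) appears to even power.
Prime(s) ≡ 3 (mod 4) with odd exponent: [(19, 3)]
Therefore 500707 cannot be expressed as a² + b².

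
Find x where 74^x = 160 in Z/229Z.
191

Baby-step giant-step with step n = ⌈√229⌉ = 16.
Baby steps 74^j mod 229 (j:value) for j=0..15: 0:1, 1:74, 2:209, 3:123, 4:171, 5:59, 6:15, 7:194, 8:158, 9:13, 10:46, 11:198, 12:225, 13:162, 14:80, 15:195.
Giant-step multiplier: 74^(-16) ≡ 74^(228-16) = 74^212 ≡ 153 (mod 229).
Giant steps γ_i = 160·153^i mod 229: γ_0=160, γ_1=206, γ_2=145, γ_3=201, γ_4=67, γ_5=175, γ_6=211, γ_7=223, γ_8=227, γ_9=152, γ_10=127, γ_11=195 (in table at j=15).
x = i·n + j = 11·16 + 15 = 191.
Check: 74^191 ≡ 160 (mod 229).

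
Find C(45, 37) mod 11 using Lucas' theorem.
0

Using Lucas' theorem:
Write n=45 and k=37 in base 11:
n in base 11: [4, 1]
k in base 11: [3, 4]
C(45,37) mod 11 = ∏ C(n_i, k_i) mod 11
Digit binomials (mod 11): C(4,3) = 4; C(1,4) = 0 (k_i > n_i)
Product: 4 × 0 = 0 ≡ 0 (mod 11)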